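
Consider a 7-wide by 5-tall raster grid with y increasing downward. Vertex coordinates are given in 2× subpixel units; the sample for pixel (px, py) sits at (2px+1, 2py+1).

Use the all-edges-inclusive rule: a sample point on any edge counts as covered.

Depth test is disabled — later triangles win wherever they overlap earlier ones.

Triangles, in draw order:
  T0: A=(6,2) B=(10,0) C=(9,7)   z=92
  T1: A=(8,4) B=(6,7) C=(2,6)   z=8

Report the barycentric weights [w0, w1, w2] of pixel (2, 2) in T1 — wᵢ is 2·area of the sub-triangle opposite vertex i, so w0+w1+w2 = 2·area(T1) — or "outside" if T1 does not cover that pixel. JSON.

T0:
  2·area = 26
  edge (6, 2)→(10, 0): d=(4,-2) inclusive
  edge (10, 0)→(9, 7): d=(-1,7) inclusive
  edge (9, 7)→(6, 2): d=(-3,-5) inclusive
    (4,0)@(9, 1): e=[2,6,18] → █
    (5,0)@(11, 1): e=[6,-8,28] → ·
    (3,1)@(7, 3): e=[6,18,2] → █
    (5,1)@(11, 3): e=[14,-10,22] → ·
    (3,2)@(7, 5): e=[14,16,-4] → ·
    (4,2)@(9, 5): e=[18,2,6] → █
    (5,2)@(11, 5): e=[22,-12,16] → ·
    (4,3)@(9, 7): e=[26,0,0] → █  [on edge]
    (5,3)@(11, 7): e=[30,-14,10] → ·
    (4,4)@(9, 9): e=[34,-2,-6] → ·
  covered (5 px):
    · · · · █ · ·
    · · · █ █ · ·
    · · · · █ · ·
    · · · · █ · ·
    · · · · · · ·
T1:
  2·area = 14
  edge (8, 4)→(6, 7): d=(-2,3) inclusive
  edge (6, 7)→(2, 6): d=(-4,-1) inclusive
  edge (2, 6)→(8, 4): d=(6,-2) inclusive
    (5,1)@(11, 3): e=[-7,21,0] → ·  [on edge]
    (2,2)@(5, 5): e=[7,7,0] → █  [on edge]
    (3,2)@(7, 5): e=[1,9,4] → █
    (4,2)@(9, 5): e=[-5,11,8] → ·
    (2,3)@(5, 7): e=[3,-1,12] → ·
    (3,3)@(7, 7): e=[-3,1,16] → ·
  covered (2 px):
    · · · · · · ·
    · · · · · · ·
    · · █ █ · · ·
    · · · · · · ·
    · · · · · · ·

Final: [7,0,7]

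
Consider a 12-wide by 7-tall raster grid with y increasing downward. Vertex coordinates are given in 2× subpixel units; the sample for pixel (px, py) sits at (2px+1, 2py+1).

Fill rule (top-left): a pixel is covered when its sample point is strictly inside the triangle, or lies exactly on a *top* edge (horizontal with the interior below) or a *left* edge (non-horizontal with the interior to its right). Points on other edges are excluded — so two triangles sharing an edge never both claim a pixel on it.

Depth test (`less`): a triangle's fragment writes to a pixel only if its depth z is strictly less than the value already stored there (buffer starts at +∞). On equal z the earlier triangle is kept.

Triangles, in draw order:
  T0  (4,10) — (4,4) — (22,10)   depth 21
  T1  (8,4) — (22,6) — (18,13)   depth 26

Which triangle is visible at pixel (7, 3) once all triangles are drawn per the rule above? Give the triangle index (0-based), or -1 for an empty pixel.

T0:
  2·area = 108
  edge (4, 10)→(4, 4): d=(0,-6) top-left  bias=+0
  edge (4, 4)→(22, 10): d=(18,6) right/bottom  bias=-1
  edge (22, 10)→(4, 10): d=(-18,0) right/bottom  bias=-1
    (0,1)@(1, 3): e=[-18,0,126] → ·  [on edge]
    (2,2)@(5, 5): e=[6,12,90] → █
    (3,2)@(7, 5): e=[18,0,90] → ·  [on edge]
    (2,3)@(5, 7): e=[6,48,54] → █
    (3,3)@(7, 7): e=[18,36,54] → █
    (4,3)@(9, 7): e=[30,24,54] → █
    (5,3)@(11, 7): e=[42,12,54] → █
    (6,3)@(13, 7): e=[54,0,54] → ·  [on edge]
    (2,4)@(5, 9): e=[6,84,18] → █
    (6,4)@(13, 9): e=[54,36,18] → █
    (7,4)@(15, 9): e=[66,24,18] → █
    (8,4)@(17, 9): e=[78,12,18] → █
    (9,4)@(19, 9): e=[90,0,18] → ·  [on edge]
  covered (12 px):
    · · · · · · · · · · · ·
    · · · · · · · · · · · ·
    · · █ · · · · · · · · ·
    · · █ █ █ █ · · · · · ·
    · · █ █ █ █ █ █ █ · · ·
    · · · · · · · · · · · ·
    · · · · · · · · · · · ·
T1:
  2·area = 106
  edge (8, 4)→(22, 6): d=(14,2) right/bottom  bias=-1
  edge (22, 6)→(18, 13): d=(-4,7) right/bottom  bias=-1
  edge (18, 13)→(8, 4): d=(-10,-9) top-left  bias=+0
    (0,1)@(1, 3): e=[0,159,-53] → ·  [on edge]
    (5,2)@(11, 5): e=[8,81,17] → █
    (6,2)@(13, 5): e=[4,67,35] → █
    (7,2)@(15, 5): e=[0,53,53] → ·  [on edge]
    (5,3)@(11, 7): e=[36,73,-3] → ·
    (6,3)@(13, 7): e=[32,59,15] → █
    (7,3)@(15, 7): e=[28,45,33] → █
    (8,3)@(17, 7): e=[24,31,51] → █
    (9,3)@(19, 7): e=[20,17,69] → █
    (10,3)@(21, 7): e=[16,3,87] → █
    (11,3)@(23, 7): e=[12,-11,105] → ·
    (6,4)@(13, 9): e=[60,51,-5] → ·
  covered (12 px):
    · · · · · · · · · · · ·
    · · · · · · · · · · · ·
    · · · · · █ █ · · · · ·
    · · · · · · █ █ █ █ █ ·
    · · · · · · · █ █ █ · ·
    · · · · · · · · █ █ · ·
    · · · · · · · · · · · ·

Z-buffer (winner per pixel, '.' = empty):
  . . . . . . . . . . . .
  . . . . . . . . . . . .
  . . 0 . . 1 1 . . . . .
  . . 0 0 0 0 1 1 1 1 1 .
  . . 0 0 0 0 0 0 0 1 . .
  . . . . . . . . 1 1 . .
  . . . . . . . . . . . .

Answer: 1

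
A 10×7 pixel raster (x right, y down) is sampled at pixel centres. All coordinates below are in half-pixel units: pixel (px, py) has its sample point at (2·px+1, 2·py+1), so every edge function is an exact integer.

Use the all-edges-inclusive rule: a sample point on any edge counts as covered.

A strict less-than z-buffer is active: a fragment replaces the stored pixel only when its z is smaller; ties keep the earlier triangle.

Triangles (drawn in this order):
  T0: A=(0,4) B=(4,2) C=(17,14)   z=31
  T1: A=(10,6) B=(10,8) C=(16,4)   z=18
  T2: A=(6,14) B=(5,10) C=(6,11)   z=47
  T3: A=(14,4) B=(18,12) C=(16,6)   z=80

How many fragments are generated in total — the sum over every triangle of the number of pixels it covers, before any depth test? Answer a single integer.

T0:
  2·area = 74
  edge (0, 4)→(4, 2): d=(4,-2) inclusive
  edge (4, 2)→(17, 14): d=(13,12) inclusive
  edge (17, 14)→(0, 4): d=(-17,-10) inclusive
    (1,1)@(3, 3): e=[2,25,47] → #
    (2,1)@(5, 3): e=[6,1,67] → #
    (3,1)@(7, 3): e=[10,-23,87] → ·
    (1,2)@(3, 5): e=[10,51,13] → #
    (3,2)@(7, 5): e=[18,3,53] → #
    (4,2)@(9, 5): e=[22,-21,73] → ·
    (1,3)@(3, 7): e=[18,77,-21] → ·
    (2,3)@(5, 7): e=[22,53,-1] → ·
    (3,3)@(7, 7): e=[26,29,19] → #
    (4,3)@(9, 7): e=[30,5,39] → #
    (5,3)@(11, 7): e=[34,-19,59] → ·
    (3,4)@(7, 9): e=[34,55,-15] → ·
  covered (10 px):
    · · · · · · · · · ·
    · # # · · · · · · ·
    · # # # · · · · · ·
    · · · # # · · · · ·
    · · · · # # · · · ·
    · · · · · · # · · ·
    · · · · · · · · · ·
T1:
  2·area = 12  (B↔C swapped to make it positive)
  edge (10, 6)→(16, 4): d=(6,-2) inclusive
  edge (16, 4)→(10, 8): d=(-6,4) inclusive
  edge (10, 8)→(10, 6): d=(0,-2) inclusive
    (9,1)@(19, 3): e=[0,-6,18] → ·  [on edge]
    (6,2)@(13, 5): e=[0,6,6] → #  [on edge]
    (7,2)@(15, 5): e=[4,-2,10] → ·
    (3,3)@(7, 7): e=[0,18,-6] → ·  [on edge]
    (5,3)@(11, 7): e=[8,2,2] → #
    (6,3)@(13, 7): e=[12,-6,6] → ·
    (0,4)@(1, 9): e=[0,30,-18] → ·  [on edge]
    (5,4)@(11, 9): e=[20,-10,2] → ·
  covered (2 px):
    · · · · · · · · · ·
    · · · · · · · · · ·
    · · · · · · # · · ·
    · · · · · # · · · ·
    · · · · · · · · · ·
    · · · · · · · · · ·
    · · · · · · · · · ·
T2:
  2·area = 3
  edge (6, 14)→(5, 10): d=(-1,-4) inclusive
  edge (5, 10)→(6, 11): d=(1,1) inclusive
  edge (6, 11)→(6, 14): d=(0,3) inclusive
  covered (0 px):
    · · · · · · · · · ·
    · · · · · · · · · ·
    · · · · · · · · · ·
    · · · · · · · · · ·
    · · · · · · · · · ·
    · · · · · · · · · ·
    · · · · · · · · · ·
T3:
  2·area = 8  (B↔C swapped to make it positive)
  edge (14, 4)→(16, 6): d=(2,2) inclusive
  edge (16, 6)→(18, 12): d=(2,6) inclusive
  edge (18, 12)→(14, 4): d=(-4,-8) inclusive
    (5,0)@(11, 1): e=[0,20,-12] → ·  [on edge]
    (6,1)@(13, 3): e=[0,12,-4] → ·  [on edge]
    (7,1)@(15, 3): e=[-4,0,12] → ·  [on edge]
    (7,2)@(15, 5): e=[0,4,4] → #  [on edge]
    (8,2)@(17, 5): e=[-4,-8,20] → ·
    (7,3)@(15, 7): e=[4,8,-4] → ·
    (8,3)@(17, 7): e=[0,-4,12] → ·  [on edge]
    (8,4)@(17, 9): e=[4,0,4] → #  [on edge]
    (9,4)@(19, 9): e=[0,-12,20] → ·  [on edge]
    (8,5)@(17, 11): e=[8,4,-4] → ·
  covered (2 px):
    · · · · · · · · · ·
    · · · · · · · · · ·
    · · · · · · · # · ·
    · · · · · · · · · ·
    · · · · · · · · # ·
    · · · · · · · · · ·
    · · · · · · · · · ·

Final: 14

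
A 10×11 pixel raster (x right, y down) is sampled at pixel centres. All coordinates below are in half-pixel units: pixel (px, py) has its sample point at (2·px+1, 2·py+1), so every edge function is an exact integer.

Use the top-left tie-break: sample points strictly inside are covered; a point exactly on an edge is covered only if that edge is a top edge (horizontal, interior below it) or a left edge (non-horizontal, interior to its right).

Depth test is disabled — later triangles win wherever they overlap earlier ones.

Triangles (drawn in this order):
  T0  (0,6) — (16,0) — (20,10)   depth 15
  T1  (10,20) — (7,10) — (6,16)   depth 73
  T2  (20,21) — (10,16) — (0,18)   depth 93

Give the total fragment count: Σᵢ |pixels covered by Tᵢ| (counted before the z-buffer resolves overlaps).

T0:
  2·area = 184
  edge (0, 6)→(16, 0): d=(16,-6) top-left  bias=+0
  edge (16, 0)→(20, 10): d=(4,10) right/bottom  bias=-1
  edge (20, 10)→(0, 6): d=(-20,-4) top-left  bias=+0
    (7,0)@(15, 1): e=[10,14,160] → █
    (8,0)@(17, 1): e=[22,-6,168] → ·
    (4,1)@(9, 3): e=[6,82,96] → █
    (5,1)@(11, 3): e=[18,62,104] → █
    (6,1)@(13, 3): e=[30,42,112] → █
    (8,1)@(17, 3): e=[54,2,128] → █
    (9,1)@(19, 3): e=[66,-18,136] → ·
    (1,2)@(3, 5): e=[2,150,32] → █
    (2,2)@(5, 5): e=[14,130,40] → █
    (3,2)@(7, 5): e=[26,110,48] → █
    (9,2)@(19, 5): e=[98,-10,96] → ·
    (1,3)@(3, 7): e=[34,158,-8] → ·
    (2,3)@(5, 7): e=[46,138,0] → █  [on edge]
    (7,4)@(15, 9): e=[138,46,0] → █  [on edge]
  covered (24 px):
    · · · · · · · █ · ·
    · · · · █ █ █ █ █ ·
    · █ █ █ █ █ █ █ █ ·
    · · █ █ █ █ █ █ █ ·
    · · · · · · · █ █ █
    · · · · · · · · · ·
    · · · · · · · · · ·
    · · · · · · · · · ·
    · · · · · · · · · ·
    · · · · · · · · · ·
    · · · · · · · · · ·
T1:
  2·area = 28  (B↔C swapped to make it positive)
  edge (10, 20)→(6, 16): d=(-4,-4) top-left  bias=+0
  edge (6, 16)→(7, 10): d=(1,-6) top-left  bias=+0
  edge (7, 10)→(10, 20): d=(3,10) right/bottom  bias=-1
    (0,5)@(1, 11): e=[0,-35,63] → ·  [on edge]
    (3,5)@(7, 11): e=[24,1,3] → █
    (4,5)@(9, 11): e=[32,13,-17] → ·
    (1,6)@(3, 13): e=[0,-21,49] → ·  [on edge]
    (3,6)@(7, 13): e=[16,3,9] → █
    (4,6)@(9, 13): e=[24,15,-11] → ·
    (2,7)@(5, 15): e=[0,-7,35] → ·  [on edge]
    (3,7)@(7, 15): e=[8,5,15] → █
    (4,7)@(9, 15): e=[16,17,-5] → ·
    (3,8)@(7, 17): e=[0,7,21] → █  [on edge]
    (4,8)@(9, 17): e=[8,19,1] → █
    (5,8)@(11, 17): e=[16,31,-19] → ·
    (4,9)@(9, 19): e=[0,21,7] → █  [on edge]
    (5,10)@(11, 21): e=[0,35,-7] → ·  [on edge]
  covered (6 px):
    · · · · · · · · · ·
    · · · · · · · · · ·
    · · · · · · · · · ·
    · · · · · · · · · ·
    · · · · · · · · · ·
    · · · █ · · · · · ·
    · · · █ · · · · · ·
    · · · █ · · · · · ·
    · · · █ █ · · · · ·
    · · · · █ · · · · ·
    · · · · · · · · · ·
T2:
  2·area = 70  (B↔C swapped to make it positive)
  edge (20, 21)→(0, 18): d=(-20,-3) top-left  bias=+0
  edge (0, 18)→(10, 16): d=(10,-2) top-left  bias=+0
  edge (10, 16)→(20, 21): d=(10,5) right/bottom  bias=-1
    (7,7)@(15, 15): e=[105,0,-35] → ·  [on edge]
    (2,8)@(5, 17): e=[35,0,35] → █  [on edge]
    (3,8)@(7, 17): e=[41,4,25] → █
    (4,8)@(9, 17): e=[47,8,15] → █
    (5,8)@(11, 17): e=[53,12,5] → █
    (6,8)@(13, 17): e=[59,16,-5] → ·
    (2,9)@(5, 19): e=[-5,20,55] → ·
    (3,9)@(7, 19): e=[1,24,45] → █
    (6,9)@(13, 19): e=[19,36,15] → █
    (7,9)@(15, 19): e=[25,40,5] → █
    (8,9)@(17, 19): e=[31,44,-5] → ·
    (3,10)@(7, 21): e=[-39,44,65] → ·
  covered (9 px):
    · · · · · · · · · ·
    · · · · · · · · · ·
    · · · · · · · · · ·
    · · · · · · · · · ·
    · · · · · · · · · ·
    · · · · · · · · · ·
    · · · · · · · · · ·
    · · · · · · · · · ·
    · · █ █ █ █ · · · ·
    · · · █ █ █ █ █ · ·
    · · · · · · · · · ·

Result: 39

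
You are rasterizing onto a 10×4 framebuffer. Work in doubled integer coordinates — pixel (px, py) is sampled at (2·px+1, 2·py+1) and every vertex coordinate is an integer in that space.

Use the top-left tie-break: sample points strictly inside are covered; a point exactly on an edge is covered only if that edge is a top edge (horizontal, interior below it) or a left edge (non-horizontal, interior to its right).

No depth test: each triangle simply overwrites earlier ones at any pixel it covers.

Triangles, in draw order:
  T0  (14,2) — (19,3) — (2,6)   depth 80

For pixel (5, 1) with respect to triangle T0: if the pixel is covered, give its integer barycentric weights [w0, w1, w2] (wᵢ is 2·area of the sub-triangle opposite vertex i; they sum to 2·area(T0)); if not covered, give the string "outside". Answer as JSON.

T0:
  2·area = 32
  edge (14, 2)→(19, 3): d=(5,1) right/bottom  bias=-1
  edge (19, 3)→(2, 6): d=(-17,3) right/bottom  bias=-1
  edge (2, 6)→(14, 2): d=(12,-4) top-left  bias=+0
    (4,0)@(9, 1): e=[0,64,-32] → .  [on edge]
    (8,0)@(17, 1): e=[-8,40,0] → .  [on edge]
    (5,1)@(11, 3): e=[8,24,0] → X  [on edge]
    (6,1)@(13, 3): e=[6,18,8] → X
    (7,1)@(15, 3): e=[4,12,16] → X
    (8,1)@(17, 3): e=[2,6,24] → X
    (9,1)@(19, 3): e=[0,0,32] → .  [on edge]
    (2,2)@(5, 5): e=[24,8,0] → X  [on edge]
    (3,2)@(7, 5): e=[22,2,8] → X
    (4,2)@(9, 5): e=[20,-4,16] → .
    (5,2)@(11, 5): e=[18,-10,24] → .
    (6,2)@(13, 5): e=[16,-16,32] → .
  covered (6 px):
    . . . . . . . . . .
    . . . . . X X X X .
    . . X X . . . . . .
    . . . . . . . . . .

Result: [24,0,8]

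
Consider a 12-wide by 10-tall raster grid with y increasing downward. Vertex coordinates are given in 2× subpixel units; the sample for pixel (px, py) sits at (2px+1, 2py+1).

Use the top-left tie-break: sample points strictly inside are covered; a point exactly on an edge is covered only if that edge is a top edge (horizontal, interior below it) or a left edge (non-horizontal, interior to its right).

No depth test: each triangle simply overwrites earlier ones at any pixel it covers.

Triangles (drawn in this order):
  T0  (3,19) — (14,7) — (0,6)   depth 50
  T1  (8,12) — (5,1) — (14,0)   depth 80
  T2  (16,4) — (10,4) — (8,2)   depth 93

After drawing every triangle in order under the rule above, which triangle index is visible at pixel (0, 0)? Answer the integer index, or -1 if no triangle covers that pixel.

T0:
  2·area = 179  (B↔C swapped to make it positive)
  edge (3, 19)→(0, 6): d=(-3,-13) top-left  bias=+0
  edge (0, 6)→(14, 7): d=(14,1) right/bottom  bias=-1
  edge (14, 7)→(3, 19): d=(-11,12) right/bottom  bias=-1
    (0,3)@(1, 7): e=[10,13,156] → █
    (1,3)@(3, 7): e=[36,11,132] → █
    (2,3)@(5, 7): e=[62,9,108] → █
    (3,3)@(7, 7): e=[88,7,84] → █
    (4,3)@(9, 7): e=[114,5,60] → █
    (5,3)@(11, 7): e=[140,3,36] → █
    (6,3)@(13, 7): e=[166,1,12] → █
    (7,3)@(15, 7): e=[192,-1,-12] → ·
    (0,4)@(1, 9): e=[4,41,134] → █
    (6,4)@(13, 9): e=[160,29,-10] → ·
    (0,5)@(1, 11): e=[-2,69,112] → ·
    (1,5)@(3, 11): e=[24,67,88] → █
    (1,9)@(3, 19): e=[0,179,0] → ·  [on edge]
  covered (23 px):
    · · · · · · · · · · · ·
    · · · · · · · · · · · ·
    · · · · · · · · · · · ·
    █ █ █ █ █ █ █ · · · · ·
    █ █ █ █ █ █ · · · · · ·
    · █ █ █ █ · · · · · · ·
    · █ █ █ · · · · · · · ·
    · █ █ · · · · · · · · ·
    · █ · · · · · · · · · ·
    · · · · · · · · · · · ·
T1:
  2·area = 102
  edge (8, 12)→(5, 1): d=(-3,-11) top-left  bias=+0
  edge (5, 1)→(14, 0): d=(9,-1) top-left  bias=+0
  edge (14, 0)→(8, 12): d=(-6,12) right/bottom  bias=-1
    (2,0)@(5, 1): e=[0,0,102] → █  [on edge]
    (3,0)@(7, 1): e=[22,2,78] → █
    (4,0)@(9, 1): e=[44,4,54] → █
    (5,0)@(11, 1): e=[66,6,30] → █
    (6,0)@(13, 1): e=[88,8,6] → █
    (7,0)@(15, 1): e=[110,10,-18] → ·
    (2,1)@(5, 3): e=[-6,18,90] → ·
    (3,1)@(7, 3): e=[16,20,66] → █
    (6,1)@(13, 3): e=[82,26,-6] → ·
    (3,2)@(7, 5): e=[10,38,54] → █
    (6,2)@(13, 5): e=[76,44,-18] → ·
    (3,3)@(7, 7): e=[4,56,42] → █
  covered (14 px):
    · · █ █ █ █ █ · · · · ·
    · · · █ █ █ · · · · · ·
    · · · █ █ █ · · · · · ·
    · · · █ █ · · · · · · ·
    · · · · █ · · · · · · ·
    · · · · · · · · · · · ·
    · · · · · · · · · · · ·
    · · · · · · · · · · · ·
    · · · · · · · · · · · ·
    · · · · · · · · · · · ·
T2:
  2·area = 12
  edge (16, 4)→(10, 4): d=(-6,0) right/bottom  bias=-1
  edge (10, 4)→(8, 2): d=(-2,-2) top-left  bias=+0
  edge (8, 2)→(16, 4): d=(8,2) right/bottom  bias=-1
    (3,0)@(7, 1): e=[18,0,-6] → ·  [on edge]
    (4,1)@(9, 3): e=[6,0,6] → █  [on edge]
    (5,1)@(11, 3): e=[6,4,2] → █
    (6,1)@(13, 3): e=[6,8,-2] → ·
    (4,2)@(9, 5): e=[-6,-4,22] → ·
    (5,2)@(11, 5): e=[-6,0,18] → ·  [on edge]
    (6,3)@(13, 7): e=[-18,0,30] → ·  [on edge]
    (7,4)@(15, 9): e=[-30,0,42] → ·  [on edge]
    (8,5)@(17, 11): e=[-42,0,54] → ·  [on edge]
    (9,6)@(19, 13): e=[-54,0,66] → ·  [on edge]
    (10,7)@(21, 15): e=[-66,0,78] → ·  [on edge]
    (11,8)@(23, 17): e=[-78,0,90] → ·  [on edge]
  covered (2 px):
    · · · · · · · · · · · ·
    · · · · █ █ · · · · · ·
    · · · · · · · · · · · ·
    · · · · · · · · · · · ·
    · · · · · · · · · · · ·
    · · · · · · · · · · · ·
    · · · · · · · · · · · ·
    · · · · · · · · · · · ·
    · · · · · · · · · · · ·
    · · · · · · · · · · · ·

Z-buffer (winner per pixel, '.' = empty):
  . . 1 1 1 1 1 . . . . .
  . . . 1 2 2 . . . . . .
  . . . 1 1 1 . . . . . .
  0 0 0 1 1 0 0 . . . . .
  0 0 0 0 1 0 . . . . . .
  . 0 0 0 0 . . . . . . .
  . 0 0 0 . . . . . . . .
  . 0 0 . . . . . . . . .
  . 0 . . . . . . . . . .
  . . . . . . . . . . . .

Answer: -1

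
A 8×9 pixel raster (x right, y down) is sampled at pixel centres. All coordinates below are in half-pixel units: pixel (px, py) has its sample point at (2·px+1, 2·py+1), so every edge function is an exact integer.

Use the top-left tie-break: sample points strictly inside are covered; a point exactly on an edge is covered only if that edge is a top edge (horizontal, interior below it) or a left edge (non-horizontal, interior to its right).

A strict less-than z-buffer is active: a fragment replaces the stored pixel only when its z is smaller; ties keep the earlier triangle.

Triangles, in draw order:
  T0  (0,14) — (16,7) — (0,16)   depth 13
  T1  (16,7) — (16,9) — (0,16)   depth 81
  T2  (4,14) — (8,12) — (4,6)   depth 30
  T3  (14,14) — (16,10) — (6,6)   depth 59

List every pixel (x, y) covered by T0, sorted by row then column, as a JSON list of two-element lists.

T0:
  2·area = 32
  edge (0, 14)→(16, 7): d=(16,-7) top-left  bias=+0
  edge (16, 7)→(0, 16): d=(-16,9) right/bottom  bias=-1
  edge (0, 16)→(0, 14): d=(0,-2) top-left  bias=+0
    (3,5)@(7, 11): e=[1,17,14] → █
    (4,5)@(9, 11): e=[15,-1,18] → ·
    (1,6)@(3, 13): e=[5,21,6] → █
    (2,6)@(5, 13): e=[19,3,10] → █
    (3,6)@(7, 13): e=[33,-15,14] → ·
    (0,7)@(1, 15): e=[23,7,2] → █
    (1,7)@(3, 15): e=[37,-11,6] → ·
    (2,7)@(5, 15): e=[51,-29,10] → ·
    (0,8)@(1, 17): e=[55,-25,2] → ·
  covered (4 px):
    · · · · · · · ·
    · · · · · · · ·
    · · · · · · · ·
    · · · · · · · ·
    · · · · · · · ·
    · · · █ · · · ·
    · █ █ · · · · ·
    █ · · · · · · ·
    · · · · · · · ·
T1:
  2·area = 32
  edge (16, 7)→(16, 9): d=(0,2) right/bottom  bias=-1
  edge (16, 9)→(0, 16): d=(-16,7) right/bottom  bias=-1
  edge (0, 16)→(16, 7): d=(16,-9) top-left  bias=+0
    (6,4)@(13, 9): e=[6,21,5] → █
    (7,4)@(15, 9): e=[2,7,23] → █
    (4,5)@(9, 11): e=[14,17,1] → █
    (5,5)@(11, 11): e=[10,3,19] → █
    (6,5)@(13, 11): e=[6,-11,37] → ·
    (7,5)@(15, 11): e=[2,-25,55] → ·
    (4,6)@(9, 13): e=[14,-15,33] → ·
    (5,6)@(11, 13): e=[10,-29,51] → ·
  covered (4 px):
    · · · · · · · ·
    · · · · · · · ·
    · · · · · · · ·
    · · · · · · · ·
    · · · · · · █ █
    · · · · █ █ · ·
    · · · · · · · ·
    · · · · · · · ·
    · · · · · · · ·
T2:
  2·area = 32  (B↔C swapped to make it positive)
  edge (4, 14)→(4, 6): d=(0,-8) top-left  bias=+0
  edge (4, 6)→(8, 12): d=(4,6) right/bottom  bias=-1
  edge (8, 12)→(4, 14): d=(-4,2) right/bottom  bias=-1
    (2,4)@(5, 9): e=[8,6,18] → █
    (3,4)@(7, 9): e=[24,-6,14] → ·
    (2,5)@(5, 11): e=[8,14,10] → █
    (3,5)@(7, 11): e=[24,2,6] → █
    (4,5)@(9, 11): e=[40,-10,2] → ·
    (2,6)@(5, 13): e=[8,22,2] → █
    (3,6)@(7, 13): e=[24,10,-2] → ·
    (2,7)@(5, 15): e=[8,30,-6] → ·
  covered (4 px):
    · · · · · · · ·
    · · · · · · · ·
    · · · · · · · ·
    · · · · · · · ·
    · · █ · · · · ·
    · · █ █ · · · ·
    · · █ · · · · ·
    · · · · · · · ·
    · · · · · · · ·
T3:
  2·area = 48  (B↔C swapped to make it positive)
  edge (14, 14)→(6, 6): d=(-8,-8) top-left  bias=+0
  edge (6, 6)→(16, 10): d=(10,4) right/bottom  bias=-1
  edge (16, 10)→(14, 14): d=(-2,4) right/bottom  bias=-1
    (0,0)@(1, 1): e=[0,-30,78] → ·  [on edge]
    (1,1)@(3, 3): e=[0,-18,66] → ·  [on edge]
    (2,2)@(5, 5): e=[0,-6,54] → ·  [on edge]
    (3,3)@(7, 7): e=[0,6,42] → █  [on edge]
    (4,3)@(9, 7): e=[16,-2,34] → ·
    (3,4)@(7, 9): e=[-16,26,38] → ·
    (4,4)@(9, 9): e=[0,18,30] → █  [on edge]
    (5,4)@(11, 9): e=[16,10,22] → █
    (6,4)@(13, 9): e=[32,2,14] → █
    (7,4)@(15, 9): e=[48,-6,6] → ·
    (4,5)@(9, 11): e=[-16,38,26] → ·
    (5,5)@(11, 11): e=[0,30,18] → █  [on edge]
    (6,6)@(13, 13): e=[0,42,6] → █  [on edge]
    (7,7)@(15, 15): e=[0,54,-6] → ·  [on edge]
  covered (8 px):
    · · · · · · · ·
    · · · · · · · ·
    · · · · · · · ·
    · · · █ · · · ·
    · · · · █ █ █ ·
    · · · · · █ █ █
    · · · · · · █ ·
    · · · · · · · ·
    · · · · · · · ·

Answer: [[3,5],[1,6],[2,6],[0,7]]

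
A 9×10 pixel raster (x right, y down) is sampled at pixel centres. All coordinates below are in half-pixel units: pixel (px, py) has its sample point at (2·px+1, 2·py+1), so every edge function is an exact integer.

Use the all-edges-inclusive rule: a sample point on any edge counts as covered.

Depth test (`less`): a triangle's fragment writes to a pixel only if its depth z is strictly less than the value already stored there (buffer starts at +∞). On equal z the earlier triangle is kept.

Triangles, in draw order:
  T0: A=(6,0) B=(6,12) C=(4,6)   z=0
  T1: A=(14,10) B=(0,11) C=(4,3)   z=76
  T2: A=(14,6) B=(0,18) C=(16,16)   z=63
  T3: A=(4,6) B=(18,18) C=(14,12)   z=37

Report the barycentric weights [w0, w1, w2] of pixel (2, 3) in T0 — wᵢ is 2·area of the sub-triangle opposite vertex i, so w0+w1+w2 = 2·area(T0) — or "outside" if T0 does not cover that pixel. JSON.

T0:
  2·area = 24
  edge (6, 0)→(6, 12): d=(0,12) inclusive
  edge (6, 12)→(4, 6): d=(-2,-6) inclusive
  edge (4, 6)→(6, 0): d=(2,-6) inclusive
    (1,1)@(3, 3): e=[36,0,-12] → .  [on edge]
    (2,1)@(5, 3): e=[12,12,0] → X  [on edge]
    (3,1)@(7, 3): e=[-12,24,12] → .
    (2,2)@(5, 5): e=[12,8,4] → X
    (3,2)@(7, 5): e=[-12,20,16] → .
    (2,3)@(5, 7): e=[12,4,8] → X
    (3,3)@(7, 7): e=[-12,16,20] → .
    (1,4)@(3, 9): e=[36,-12,0] → .  [on edge]
    (2,4)@(5, 9): e=[12,0,12] → X  [on edge]
    (3,4)@(7, 9): e=[-12,12,24] → .
    (2,5)@(5, 11): e=[12,-4,16] → .
    (0,7)@(1, 15): e=[60,-36,0] → .  [on edge]
    (3,7)@(7, 15): e=[-12,0,36] → .  [on edge]
  covered (4 px):
    . . . . . . . . .
    . . X . . . . . .
    . . X . . . . . .
    . . X . . . . . .
    . . X . . . . . .
    . . . . . . . . .
    . . . . . . . . .
    . . . . . . . . .
    . . . . . . . . .
    . . . . . . . . .
T1:
  2·area = 108
  edge (14, 10)→(0, 11): d=(-14,1) inclusive
  edge (0, 11)→(4, 3): d=(4,-8) inclusive
  edge (4, 3)→(14, 10): d=(10,7) inclusive
    (2,0)@(5, 1): e=[135,0,-27] → .  [on edge]
    (1,2)@(3, 5): e=[81,0,27] → X  [on edge]
    (2,2)@(5, 5): e=[79,16,13] → X
    (3,2)@(7, 5): e=[77,32,-1] → .
    (1,3)@(3, 7): e=[53,8,47] → X
    (3,3)@(7, 7): e=[49,40,19] → X
    (4,3)@(9, 7): e=[47,56,5] → X
    (5,3)@(11, 7): e=[45,72,-9] → .
    (0,4)@(1, 9): e=[27,0,81] → X  [on edge]
    (5,4)@(11, 9): e=[17,80,11] → X
    (6,4)@(13, 9): e=[15,96,-3] → .
    (0,5)@(1, 11): e=[-1,8,101] → .
  covered (12 px):
    . . . . . . . . .
    . . . . . . . . .
    . X X . . . . . .
    . X X X X . . . .
    X X X X X X . . .
    . . . . . . . . .
    . . . . . . . . .
    . . . . . . . . .
    . . . . . . . . .
    . . . . . . . . .
T2:
  2·area = 164  (B↔C swapped to make it positive)
  edge (14, 6)→(16, 16): d=(2,10) inclusive
  edge (16, 16)→(0, 18): d=(-16,2) inclusive
  edge (0, 18)→(14, 6): d=(14,-12) inclusive
    (6,0)@(13, 1): e=[0,246,-82] → .  [on edge]
    (6,3)@(13, 7): e=[12,150,2] → X
    (7,3)@(15, 7): e=[-8,146,26] → .
    (5,4)@(11, 9): e=[36,122,6] → X
    (7,4)@(15, 9): e=[-4,114,54] → .
    (4,5)@(9, 11): e=[60,94,10] → X
    (7,5)@(15, 11): e=[0,82,82] → X  [on edge]
    (8,5)@(17, 11): e=[-20,78,106] → .
    (3,6)@(7, 13): e=[84,66,14] → X
    (8,6)@(17, 13): e=[-16,46,134] → .
    (2,7)@(5, 15): e=[108,38,18] → X
    (8,7)@(17, 15): e=[-12,14,162] → .
  covered (21 px):
    . . . . . . . . .
    . . . . . . . . .
    . . . . . . . . .
    . . . . . . X . .
    . . . . . X X . .
    . . . . X X X X .
    . . . X X X X X .
    . . X X X X X X .
    . X X X . . . . .
    . . . . . . . . .
T3:
  2·area = 36  (B↔C swapped to make it positive)
  edge (4, 6)→(14, 12): d=(10,6) inclusive
  edge (14, 12)→(18, 18): d=(4,6) inclusive
  edge (18, 18)→(4, 6): d=(-14,-12) inclusive
    (4,4)@(9, 9): e=[0,18,18] → X  [on edge]
    (5,4)@(11, 9): e=[-12,6,42] → .
    (4,5)@(9, 11): e=[20,26,-10] → .
    (5,5)@(11, 11): e=[8,14,14] → X
    (6,5)@(13, 11): e=[-4,2,38] → .
    (5,6)@(11, 13): e=[28,22,-14] → .
    (6,6)@(13, 13): e=[16,10,10] → X
    (7,6)@(15, 13): e=[4,-2,34] → .
    (6,7)@(13, 15): e=[36,18,-18] → .
    (7,7)@(15, 15): e=[24,6,6] → X
    (8,7)@(17, 15): e=[12,-6,30] → .
    (7,8)@(15, 17): e=[44,14,-22] → .
  covered (5 px):
    . . . . . . . . .
    . . . . . . . . .
    . . . . . . . . .
    . . . . . . . . .
    . . . . X . . . .
    . . . . . X . . .
    . . . . . . X . .
    . . . . . . . X .
    . . . . . . . . X
    . . . . . . . . .

Answer: [4,8,12]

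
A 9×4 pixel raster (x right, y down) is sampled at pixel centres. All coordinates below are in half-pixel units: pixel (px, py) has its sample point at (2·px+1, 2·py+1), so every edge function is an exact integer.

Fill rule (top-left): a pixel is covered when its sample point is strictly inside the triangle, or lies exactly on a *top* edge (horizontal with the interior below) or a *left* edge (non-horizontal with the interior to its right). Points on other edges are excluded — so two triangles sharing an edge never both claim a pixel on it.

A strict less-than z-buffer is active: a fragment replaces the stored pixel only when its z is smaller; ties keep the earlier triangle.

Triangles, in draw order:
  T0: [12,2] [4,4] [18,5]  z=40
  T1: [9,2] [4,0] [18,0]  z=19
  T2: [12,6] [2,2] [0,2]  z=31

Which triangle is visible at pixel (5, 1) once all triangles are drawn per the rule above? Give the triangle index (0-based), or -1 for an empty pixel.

T0:
  2·area = 36  (B↔C swapped to make it positive)
  edge (12, 2)→(18, 5): d=(6,3) right/bottom  bias=-1
  edge (18, 5)→(4, 4): d=(-14,-1) top-left  bias=+0
  edge (4, 4)→(12, 2): d=(8,-2) top-left  bias=+0
    (4,1)@(9, 3): e=[15,19,2] → X
    (5,1)@(11, 3): e=[9,21,6] → X
    (6,1)@(13, 3): e=[3,23,10] → X
    (7,1)@(15, 3): e=[-3,25,14] → .
    (4,2)@(9, 5): e=[27,-9,18] → .
    (5,2)@(11, 5): e=[21,-7,22] → .
    (6,2)@(13, 5): e=[15,-5,26] → .
  covered (3 px):
    . . . . . . . . .
    . . . . X X X . .
    . . . . . . . . .
    . . . . . . . . .
T1:
  2·area = 28
  edge (9, 2)→(4, 0): d=(-5,-2) top-left  bias=+0
  edge (4, 0)→(18, 0): d=(14,0) top-left  bias=+0
  edge (18, 0)→(9, 2): d=(-9,2) right/bottom  bias=-1
    (3,0)@(7, 1): e=[1,14,13] → X
    (4,0)@(9, 1): e=[5,14,9] → X
    (5,0)@(11, 1): e=[9,14,5] → X
    (6,0)@(13, 1): e=[13,14,1] → X
    (7,0)@(15, 1): e=[17,14,-3] → .
    (3,1)@(7, 3): e=[-9,42,-5] → .
    (4,1)@(9, 3): e=[-5,42,-9] → .
    (5,1)@(11, 3): e=[-1,42,-13] → .
    (6,1)@(13, 3): e=[3,42,-17] → .
  covered (4 px):
    . . . X X X X . .
    . . . . . . . . .
    . . . . . . . . .
    . . . . . . . . .
T2:
  2·area = 8  (B↔C swapped to make it positive)
  edge (12, 6)→(0, 2): d=(-12,-4) top-left  bias=+0
  edge (0, 2)→(2, 2): d=(2,0) top-left  bias=+0
  edge (2, 2)→(12, 6): d=(10,4) right/bottom  bias=-1
    (1,1)@(3, 3): e=[0,2,6] → X  [on edge]
    (2,1)@(5, 3): e=[8,2,-2] → .
    (1,2)@(3, 5): e=[-24,6,26] → .
    (4,2)@(9, 5): e=[0,6,2] → X  [on edge]
    (5,2)@(11, 5): e=[8,6,-6] → .
    (4,3)@(9, 7): e=[-24,10,22] → .
    (7,3)@(15, 7): e=[0,10,-2] → .  [on edge]
  covered (2 px):
    . . . . . . . . .
    . X . . . . . . .
    . . . . X . . . .
    . . . . . . . . .

Z-buffer (winner per pixel, '.' = empty):
  . . . 1 1 1 1 . .
  . 2 . . 0 0 0 . .
  . . . . 2 . . . .
  . . . . . . . . .

Result: 0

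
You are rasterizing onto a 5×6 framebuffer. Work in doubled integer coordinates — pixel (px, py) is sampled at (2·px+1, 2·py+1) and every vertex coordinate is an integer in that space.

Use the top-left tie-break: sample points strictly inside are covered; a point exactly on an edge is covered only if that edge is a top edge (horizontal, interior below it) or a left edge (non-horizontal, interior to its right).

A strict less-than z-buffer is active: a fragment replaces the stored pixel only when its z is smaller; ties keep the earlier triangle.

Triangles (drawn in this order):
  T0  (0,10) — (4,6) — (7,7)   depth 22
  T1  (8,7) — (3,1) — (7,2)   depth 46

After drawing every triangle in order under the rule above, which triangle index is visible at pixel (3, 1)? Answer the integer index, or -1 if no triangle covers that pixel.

T0:
  2·area = 16
  edge (0, 10)→(4, 6): d=(4,-4) top-left  bias=+0
  edge (4, 6)→(7, 7): d=(3,1) right/bottom  bias=-1
  edge (7, 7)→(0, 10): d=(-7,3) right/bottom  bias=-1
    (4,0)@(9, 1): e=[0,-20,36] → .  [on edge]
    (3,1)@(7, 3): e=[0,-12,28] → .  [on edge]
    (0,2)@(1, 5): e=[-16,0,32] → .  [on edge]
    (2,2)@(5, 5): e=[0,-4,20] → .  [on edge]
    (1,3)@(3, 7): e=[0,4,12] → X  [on edge]
    (2,3)@(5, 7): e=[8,2,6] → X
    (3,3)@(7, 7): e=[16,0,0] → .  [on edge]
    (0,4)@(1, 9): e=[0,12,4] → X  [on edge]
    (1,4)@(3, 9): e=[8,10,-2] → .
    (2,4)@(5, 9): e=[16,8,-8] → .
    (0,5)@(1, 11): e=[8,18,-10] → .
  covered (3 px):
    . . . . .
    . . . . .
    . . . . .
    . X X . .
    X . . . .
    . . . . .
T1:
  2·area = 19
  edge (8, 7)→(3, 1): d=(-5,-6) top-left  bias=+0
  edge (3, 1)→(7, 2): d=(4,1) right/bottom  bias=-1
  edge (7, 2)→(8, 7): d=(1,5) right/bottom  bias=-1
    (1,0)@(3, 1): e=[0,0,19] → .  [on edge]
    (2,1)@(5, 3): e=[2,6,11] → X
    (3,1)@(7, 3): e=[14,4,1] → X
    (4,1)@(9, 3): e=[26,2,-9] → .
    (2,2)@(5, 5): e=[-8,14,13] → .
    (3,2)@(7, 5): e=[4,12,3] → X
    (4,2)@(9, 5): e=[16,10,-7] → .
    (3,3)@(7, 7): e=[-6,20,5] → .
  covered (3 px):
    . . . . .
    . . X X .
    . . . X .
    . . . . .
    . . . . .
    . . . . .

Z-buffer (winner per pixel, '.' = empty):
  . . . . .
  . . 1 1 .
  . . . 1 .
  . 0 0 . .
  0 . . . .
  . . . . .

Final: 1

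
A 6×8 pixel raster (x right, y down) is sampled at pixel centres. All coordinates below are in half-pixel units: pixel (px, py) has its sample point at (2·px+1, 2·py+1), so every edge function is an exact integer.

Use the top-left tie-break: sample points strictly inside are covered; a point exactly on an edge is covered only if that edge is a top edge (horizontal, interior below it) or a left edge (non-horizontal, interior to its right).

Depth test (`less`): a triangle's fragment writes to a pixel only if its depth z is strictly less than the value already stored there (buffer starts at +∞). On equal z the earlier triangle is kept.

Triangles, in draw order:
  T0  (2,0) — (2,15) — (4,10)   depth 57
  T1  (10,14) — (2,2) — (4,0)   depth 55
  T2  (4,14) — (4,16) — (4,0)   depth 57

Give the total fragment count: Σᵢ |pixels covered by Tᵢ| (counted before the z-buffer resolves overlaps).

T0:
  2·area = 30  (B↔C swapped to make it positive)
  edge (2, 0)→(4, 10): d=(2,10) right/bottom  bias=-1
  edge (4, 10)→(2, 15): d=(-2,5) right/bottom  bias=-1
  edge (2, 15)→(2, 0): d=(0,-15) top-left  bias=+0
    (1,2)@(3, 5): e=[0,15,15] → ·  [on edge]
    (1,3)@(3, 7): e=[4,11,15] → #
    (2,3)@(5, 7): e=[-16,1,45] → ·
    (1,4)@(3, 9): e=[8,7,15] → #
    (2,4)@(5, 9): e=[-12,-3,45] → ·
    (1,5)@(3, 11): e=[12,3,15] → #
    (2,5)@(5, 11): e=[-8,-7,45] → ·
    (1,6)@(3, 13): e=[16,-1,15] → ·
    (2,7)@(5, 15): e=[0,-15,45] → ·  [on edge]
  covered (3 px):
    · · · · · ·
    · · · · · ·
    · · · · · ·
    · # · · · ·
    · # · · · ·
    · # · · · ·
    · · · · · ·
    · · · · · ·
T1:
  2·area = 40
  edge (10, 14)→(2, 2): d=(-8,-12) top-left  bias=+0
  edge (2, 2)→(4, 0): d=(2,-2) top-left  bias=+0
  edge (4, 0)→(10, 14): d=(6,14) right/bottom  bias=-1
    (1,0)@(3, 1): e=[20,0,20] → #  [on edge]
    (2,0)@(5, 1): e=[44,4,-8] → ·
    (0,1)@(1, 3): e=[-20,0,60] → ·  [on edge]
    (1,1)@(3, 3): e=[4,4,32] → #
    (2,1)@(5, 3): e=[28,8,4] → #
    (3,1)@(7, 3): e=[52,12,-24] → ·
    (1,2)@(3, 5): e=[-12,8,44] → ·
    (2,2)@(5, 5): e=[12,12,16] → #
    (3,2)@(7, 5): e=[36,16,-12] → ·
    (2,3)@(5, 7): e=[-4,16,28] → ·
    (3,3)@(7, 7): e=[20,20,0] → ·  [on edge]
    (3,4)@(7, 9): e=[4,24,12] → #
  covered (5 px):
    · # · · · ·
    · # # · · ·
    · · # · · ·
    · · · · · ·
    · · · # · ·
    · · · · · ·
    · · · · · ·
    · · · · · ·
T2:
  degenerate (2·area = 0) — covers nothing

Final: 8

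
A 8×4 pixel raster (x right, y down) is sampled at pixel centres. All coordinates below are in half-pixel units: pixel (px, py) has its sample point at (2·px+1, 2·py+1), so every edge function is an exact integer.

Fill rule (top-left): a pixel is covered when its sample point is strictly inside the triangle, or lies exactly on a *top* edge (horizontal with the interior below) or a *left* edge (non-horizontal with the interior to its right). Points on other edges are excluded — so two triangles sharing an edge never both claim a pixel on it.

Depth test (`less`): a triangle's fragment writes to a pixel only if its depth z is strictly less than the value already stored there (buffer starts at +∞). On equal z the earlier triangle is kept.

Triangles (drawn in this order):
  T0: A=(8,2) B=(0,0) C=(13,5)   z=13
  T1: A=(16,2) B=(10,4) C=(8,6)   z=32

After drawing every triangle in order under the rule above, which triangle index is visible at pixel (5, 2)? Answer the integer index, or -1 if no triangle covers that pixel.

T0:
  2·area = 14  (B↔C swapped to make it positive)
  edge (8, 2)→(13, 5): d=(5,3) right/bottom  bias=-1
  edge (13, 5)→(0, 0): d=(-13,-5) top-left  bias=+0
  edge (0, 0)→(8, 2): d=(8,2) right/bottom  bias=-1
    (1,0)@(3, 1): e=[10,2,2] → █
    (2,0)@(5, 1): e=[4,12,-2] → ·
    (1,1)@(3, 3): e=[20,-24,18] → ·
    (4,1)@(9, 3): e=[2,6,6] → █
    (5,1)@(11, 3): e=[-4,16,2] → ·
    (4,2)@(9, 5): e=[12,-20,22] → ·
    (6,2)@(13, 5): e=[0,0,14] → ·  [on edge]
  covered (2 px):
    · █ · · · · · ·
    · · · · █ · · ·
    · · · · · · · ·
    · · · · · · · ·
T1:
  2·area = 8  (B↔C swapped to make it positive)
  edge (16, 2)→(8, 6): d=(-8,4) right/bottom  bias=-1
  edge (8, 6)→(10, 4): d=(2,-2) top-left  bias=+0
  edge (10, 4)→(16, 2): d=(6,-2) top-left  bias=+0
    (6,0)@(13, 1): e=[20,0,-12] → ·  [on edge]
    (5,1)@(11, 3): e=[12,0,-4] → ·  [on edge]
    (6,1)@(13, 3): e=[4,4,0] → █  [on edge]
    (7,1)@(15, 3): e=[-4,8,4] → ·
    (3,2)@(7, 5): e=[12,-4,0] → ·  [on edge]
    (4,2)@(9, 5): e=[4,0,4] → █  [on edge]
    (5,2)@(11, 5): e=[-4,4,8] → ·
    (6,2)@(13, 5): e=[-12,8,12] → ·
    (0,3)@(1, 7): e=[20,-12,0] → ·  [on edge]
    (3,3)@(7, 7): e=[-4,0,12] → ·  [on edge]
    (4,3)@(9, 7): e=[-12,4,16] → ·
  covered (2 px):
    · · · · · · · ·
    · · · · · · █ ·
    · · · · █ · · ·
    · · · · · · · ·

Z-buffer (winner per pixel, '.' = empty):
  . 0 . . . . . .
  . . . . 0 . 1 .
  . . . . 1 . . .
  . . . . . . . .

Result: -1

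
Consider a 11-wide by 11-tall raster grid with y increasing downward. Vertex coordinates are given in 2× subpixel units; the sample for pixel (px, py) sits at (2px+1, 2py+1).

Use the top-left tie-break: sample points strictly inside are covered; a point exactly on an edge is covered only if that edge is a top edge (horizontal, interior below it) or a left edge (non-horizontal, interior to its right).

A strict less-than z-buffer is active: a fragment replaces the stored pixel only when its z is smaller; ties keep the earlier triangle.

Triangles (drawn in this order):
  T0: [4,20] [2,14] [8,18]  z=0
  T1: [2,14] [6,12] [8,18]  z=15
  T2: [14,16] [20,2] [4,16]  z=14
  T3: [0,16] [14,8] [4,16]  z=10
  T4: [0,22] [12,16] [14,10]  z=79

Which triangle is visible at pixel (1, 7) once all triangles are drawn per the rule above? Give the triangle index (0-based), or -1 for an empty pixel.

T0:
  2·area = 28
  edge (4, 20)→(2, 14): d=(-2,-6) top-left  bias=+0
  edge (2, 14)→(8, 18): d=(6,4) right/bottom  bias=-1
  edge (8, 18)→(4, 20): d=(-4,2) right/bottom  bias=-1
    (0,5)@(1, 11): e=[0,-14,42] → ·  [on edge]
    (1,7)@(3, 15): e=[4,2,22] → #
    (2,7)@(5, 15): e=[16,-6,18] → ·
    (1,8)@(3, 17): e=[0,14,14] → #  [on edge]
    (2,8)@(5, 17): e=[12,6,10] → #
    (3,8)@(7, 17): e=[24,-2,6] → ·
    (1,9)@(3, 19): e=[-4,26,6] → ·
    (2,9)@(5, 19): e=[8,18,2] → #
    (3,9)@(7, 19): e=[20,10,-2] → ·
    (2,10)@(5, 21): e=[4,30,-6] → ·
  covered (4 px):
    · · · · · · · · · · ·
    · · · · · · · · · · ·
    · · · · · · · · · · ·
    · · · · · · · · · · ·
    · · · · · · · · · · ·
    · · · · · · · · · · ·
    · · · · · · · · · · ·
    · # · · · · · · · · ·
    · # # · · · · · · · ·
    · · # · · · · · · · ·
    · · · · · · · · · · ·
T1:
  2·area = 28
  edge (2, 14)→(6, 12): d=(4,-2) top-left  bias=+0
  edge (6, 12)→(8, 18): d=(2,6) right/bottom  bias=-1
  edge (8, 18)→(2, 14): d=(-6,-4) top-left  bias=+0
    (1,1)@(3, 3): e=[-42,0,70] → ·  [on edge]
    (2,4)@(5, 9): e=[-14,0,42] → ·  [on edge]
    (2,6)@(5, 13): e=[2,8,18] → #
    (3,6)@(7, 13): e=[6,-4,26] → ·
    (2,7)@(5, 15): e=[10,12,6] → #
    (3,7)@(7, 15): e=[14,0,14] → ·  [on edge]
    (2,8)@(5, 17): e=[18,16,-6] → ·
    (3,8)@(7, 17): e=[22,4,2] → #
    (4,8)@(9, 17): e=[26,-8,10] → ·
    (3,9)@(7, 19): e=[30,8,-10] → ·
    (4,10)@(9, 21): e=[42,0,-14] → ·  [on edge]
  covered (3 px):
    · · · · · · · · · · ·
    · · · · · · · · · · ·
    · · · · · · · · · · ·
    · · · · · · · · · · ·
    · · · · · · · · · · ·
    · · · · · · · · · · ·
    · · # · · · · · · · ·
    · · # · · · · · · · ·
    · · · # · · · · · · ·
    · · · · · · · · · · ·
    · · · · · · · · · · ·
T2:
  2·area = 140  (B↔C swapped to make it positive)
  edge (14, 16)→(4, 16): d=(-10,0) right/bottom  bias=-1
  edge (4, 16)→(20, 2): d=(16,-14) top-left  bias=+0
  edge (20, 2)→(14, 16): d=(-6,14) right/bottom  bias=-1
    (9,1)@(19, 3): e=[130,2,8] → #
    (10,1)@(21, 3): e=[130,30,-20] → ·
    (8,2)@(17, 5): e=[110,6,24] → #
    (9,2)@(19, 5): e=[110,34,-4] → ·
    (7,3)@(15, 7): e=[90,10,40] → #
    (9,3)@(19, 7): e=[90,66,-16] → ·
    (6,4)@(13, 9): e=[70,14,56] → #
    (8,4)@(17, 9): e=[70,70,0] → ·  [on edge]
    (5,5)@(11, 11): e=[50,18,72] → #
    (8,5)@(17, 11): e=[50,102,-12] → ·
    (4,6)@(9, 13): e=[30,22,88] → #
    (8,6)@(17, 13): e=[30,134,-24] → ·
  covered (17 px):
    · · · · · · · · · · ·
    · · · · · · · · · # ·
    · · · · · · · · # · ·
    · · · · · · · # # · ·
    · · · · · · # # · · ·
    · · · · · # # # · · ·
    · · · · # # # # · · ·
    · · · # # # # · · · ·
    · · · · · · · · · · ·
    · · · · · · · · · · ·
    · · · · · · · · · · ·
T3:
  2·area = 32
  edge (0, 16)→(14, 8): d=(14,-8) top-left  bias=+0
  edge (14, 8)→(4, 16): d=(-10,8) right/bottom  bias=-1
  edge (4, 16)→(0, 16): d=(-4,0) right/bottom  bias=-1
    (4,5)@(9, 11): e=[2,10,20] → #
    (5,5)@(11, 11): e=[18,-6,20] → ·
    (3,6)@(7, 13): e=[14,6,12] → #
    (4,6)@(9, 13): e=[30,-10,12] → ·
    (1,7)@(3, 15): e=[10,18,4] → #
    (2,7)@(5, 15): e=[26,2,4] → #
    (3,7)@(7, 15): e=[42,-14,4] → ·
    (1,8)@(3, 17): e=[38,-2,-4] → ·
    (2,8)@(5, 17): e=[54,-18,-4] → ·
  covered (4 px):
    · · · · · · · · · · ·
    · · · · · · · · · · ·
    · · · · · · · · · · ·
    · · · · · · · · · · ·
    · · · · · · · · · · ·
    · · · · # · · · · · ·
    · · · # · · · · · · ·
    · # # · · · · · · · ·
    · · · · · · · · · · ·
    · · · · · · · · · · ·
    · · · · · · · · · · ·
T4:
  2·area = 60  (B↔C swapped to make it positive)
  edge (0, 22)→(14, 10): d=(14,-12) top-left  bias=+0
  edge (14, 10)→(12, 16): d=(-2,6) right/bottom  bias=-1
  edge (12, 16)→(0, 22): d=(-12,6) right/bottom  bias=-1
    (8,0)@(17, 1): e=[-90,0,150] → ·  [on edge]
    (7,3)@(15, 7): e=[-30,0,90] → ·  [on edge]
    (6,5)@(13, 11): e=[2,4,54] → #
    (7,5)@(15, 11): e=[26,-8,42] → ·
    (5,6)@(11, 13): e=[6,12,42] → #
    (6,6)@(13, 13): e=[30,0,30] → ·  [on edge]
    (4,7)@(9, 15): e=[10,20,30] → #
    (6,7)@(13, 15): e=[58,-4,6] → ·
    (3,8)@(7, 17): e=[14,28,18] → #
    (5,8)@(11, 17): e=[62,4,-6] → ·
    (2,9)@(5, 19): e=[18,36,6] → #
    (3,9)@(7, 19): e=[42,24,-6] → ·
    (5,9)@(11, 19): e=[90,0,-30] → ·  [on edge]
  covered (7 px):
    · · · · · · · · · · ·
    · · · · · · · · · · ·
    · · · · · · · · · · ·
    · · · · · · · · · · ·
    · · · · · · · · · · ·
    · · · · · · # · · · ·
    · · · · · # · · · · ·
    · · · · # # · · · · ·
    · · · # # · · · · · ·
    · · # · · · · · · · ·
    · · · · · · · · · · ·

Z-buffer (winner per pixel, '.' = empty):
  . . . . . . . . . . .
  . . . . . . . . . 2 .
  . . . . . . . . 2 . .
  . . . . . . . 2 2 . .
  . . . . . . 2 2 . . .
  . . . . 3 2 2 2 . . .
  . . 1 3 2 2 2 2 . . .
  . 0 3 2 2 2 2 . . . .
  . 0 0 1 4 . . . . . .
  . . 0 . . . . . . . .
  . . . . . . . . . . .

Final: 0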